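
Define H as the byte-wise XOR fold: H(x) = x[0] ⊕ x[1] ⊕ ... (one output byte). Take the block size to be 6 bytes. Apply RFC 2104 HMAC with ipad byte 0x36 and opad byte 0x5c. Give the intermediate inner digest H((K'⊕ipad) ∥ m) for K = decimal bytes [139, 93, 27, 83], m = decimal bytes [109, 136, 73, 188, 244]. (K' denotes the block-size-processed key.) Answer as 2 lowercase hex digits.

7a

Key decimal bytes [139, 93, 27, 83] = 8b 5d 1b 53 is 4 bytes ≤ B = 6; zero-pad to 6 bytes: K' = 8b 5d 1b 53 00 00.
K' ⊕ ipad = bd 6b 2d 65 36 36.
Inner input = bd 6b 2d 65 36 36 ∥ 6d 88 49 bc f4.
Inner hash: XOR bd⊕6b⊕2d⊕65⊕36⊕36⊕6d⊕88⊕49⊕bc⊕f4 = 7a.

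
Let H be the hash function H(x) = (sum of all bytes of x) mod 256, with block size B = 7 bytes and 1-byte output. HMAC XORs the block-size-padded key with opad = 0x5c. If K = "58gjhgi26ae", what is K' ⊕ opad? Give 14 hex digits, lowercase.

Key "58gjhgi26ae" = 35 38 67 6a 68 67 69 32 36 61 65 is 11 bytes > B = 7, so hash it first: H(key) = a4, then zero-pad to 7 bytes: K' = a4 00 00 00 00 00 00.
XOR each byte with 0x5c: a4⊕5c=f8, 00⊕5c=5c, 00⊕5c=5c, 00⊕5c=5c, 00⊕5c=5c, 00⊕5c=5c, 00⊕5c=5c.

f85c5c5c5c5c5c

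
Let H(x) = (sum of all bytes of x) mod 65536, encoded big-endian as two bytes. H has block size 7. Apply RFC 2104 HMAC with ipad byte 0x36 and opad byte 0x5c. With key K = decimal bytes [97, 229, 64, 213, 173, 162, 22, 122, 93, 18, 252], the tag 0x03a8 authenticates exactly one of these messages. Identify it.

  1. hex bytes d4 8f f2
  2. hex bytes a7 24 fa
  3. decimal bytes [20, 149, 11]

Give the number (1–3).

Key decimal bytes [97, 229, 64, 213, 173, 162, 22, 122, 93, 18, 252] = 61 e5 40 d5 ad a2 16 7a 5d 12 fc is 11 bytes > B = 7, so hash it first: H(key) = 05 a5, then zero-pad to 7 bytes: K' = 05 a5 00 00 00 00 00.
K' ⊕ ipad = 33 93 36 36 36 36 36; K' ⊕ opad = 59 f9 5c 5c 5c 5c 5c.
m1: inner = H(33 93 36 36 36 36 36 d4 8f f2) = 04 29; tag = H(59 f9 5c 5c 5c 5c 5c 04 29) = 034b
m2: inner = H(33 93 36 36 36 36 36 a7 24 fa) = 03 99; tag = H(59 f9 5c 5c 5c 5c 5c 03 99) = 03ba
m3: inner = H(33 93 36 36 36 36 36 14 95 0b) = 02 88; tag = H(59 f9 5c 5c 5c 5c 5c 02 88) = 03a8 ← matches

3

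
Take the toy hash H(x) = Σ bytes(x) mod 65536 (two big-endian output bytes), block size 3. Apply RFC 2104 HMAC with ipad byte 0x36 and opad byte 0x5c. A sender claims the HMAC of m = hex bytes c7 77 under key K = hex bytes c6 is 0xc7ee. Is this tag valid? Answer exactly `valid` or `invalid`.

Key hex bytes c6 is 1 byte ≤ B = 3; zero-pad to 3 bytes: K' = c6 00 00.
K' ⊕ ipad = f0 36 36; K' ⊕ opad = 9a 5c 5c.
Inner hash: sum = 240+54+54+199+119 = 666 → 02 9a.
Outer hash (recomputed tag): sum = 154+92+92+2+154 = 494 → 01 ee.
Recomputed tag = 01ee; claimed = c7ee → mismatch.

invalid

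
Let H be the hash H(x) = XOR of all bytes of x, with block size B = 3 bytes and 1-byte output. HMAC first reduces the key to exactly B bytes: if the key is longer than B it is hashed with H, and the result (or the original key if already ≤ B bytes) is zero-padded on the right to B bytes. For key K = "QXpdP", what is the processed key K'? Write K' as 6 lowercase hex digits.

|K| = 5 > B = 3, so first hash the key.
H(K): XOR 51⊕58⊕70⊕64⊕50 = 4d.
Zero-pad H(K) = 4d to 3 bytes: K' = 4d 00 00.

4d0000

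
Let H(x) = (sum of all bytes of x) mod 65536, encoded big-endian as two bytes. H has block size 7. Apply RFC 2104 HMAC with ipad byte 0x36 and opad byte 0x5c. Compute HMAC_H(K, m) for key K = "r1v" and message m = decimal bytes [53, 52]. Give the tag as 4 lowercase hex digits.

0302

Key "r1v" = 72 31 76 is 3 bytes ≤ B = 7; zero-pad to 7 bytes: K' = 72 31 76 00 00 00 00.
K' ⊕ ipad = 44 07 40 36 36 36 36.  K' ⊕ opad = 2e 6d 2a 5c 5c 5c 5c.
Inner input = (K'⊕ipad) ∥ m = 44 07 40 36 36 36 36 ∥ 35 34.
Inner hash: sum = 68+7+64+54+54+54+54+53+52 = 460 → 01 cc.
Outer input = (K'⊕opad) ∥ inner = 2e 6d 2a 5c 5c 5c 5c ∥ 01 cc.
Outer hash (tag): sum = 46+109+42+92+92+92+92+1+204 = 770 → 03 02.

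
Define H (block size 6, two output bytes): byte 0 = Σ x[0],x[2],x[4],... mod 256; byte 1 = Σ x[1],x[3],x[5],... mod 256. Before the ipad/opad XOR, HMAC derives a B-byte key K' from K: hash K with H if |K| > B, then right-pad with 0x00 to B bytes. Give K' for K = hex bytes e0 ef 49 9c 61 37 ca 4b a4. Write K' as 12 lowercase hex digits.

|K| = 9 > B = 6, so first hash the key.
H(K): even-index sum = 760 mod 256 = 248; odd-index sum = 525 mod 256 = 13 → f8 0d.
Zero-pad H(K) = f8 0d to 6 bytes: K' = f8 0d 00 00 00 00.

f80d00000000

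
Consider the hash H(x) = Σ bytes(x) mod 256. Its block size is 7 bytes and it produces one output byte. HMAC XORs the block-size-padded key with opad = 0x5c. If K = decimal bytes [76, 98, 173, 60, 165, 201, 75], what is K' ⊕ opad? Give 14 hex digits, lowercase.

Key decimal bytes [76, 98, 173, 60, 165, 201, 75] = 4c 62 ad 3c a5 c9 4b is exactly B = 7 bytes: K' = 4c 62 ad 3c a5 c9 4b.
XOR each byte with 0x5c: 4c⊕5c=10, 62⊕5c=3e, ad⊕5c=f1, 3c⊕5c=60, a5⊕5c=f9, c9⊕5c=95, 4b⊕5c=17.

103ef160f99517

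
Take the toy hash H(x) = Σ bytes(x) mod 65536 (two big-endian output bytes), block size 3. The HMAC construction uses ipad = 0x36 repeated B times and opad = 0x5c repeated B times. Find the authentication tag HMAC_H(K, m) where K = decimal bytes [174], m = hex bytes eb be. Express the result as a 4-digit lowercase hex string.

0259

Key decimal bytes [174] = ae is 1 byte ≤ B = 3; zero-pad to 3 bytes: K' = ae 00 00.
K' ⊕ ipad = 98 36 36.  K' ⊕ opad = f2 5c 5c.
Inner input = (K'⊕ipad) ∥ m = 98 36 36 ∥ eb be.
Inner hash: sum = 152+54+54+235+190 = 685 → 02 ad.
Outer input = (K'⊕opad) ∥ inner = f2 5c 5c ∥ 02 ad.
Outer hash (tag): sum = 242+92+92+2+173 = 601 → 02 59.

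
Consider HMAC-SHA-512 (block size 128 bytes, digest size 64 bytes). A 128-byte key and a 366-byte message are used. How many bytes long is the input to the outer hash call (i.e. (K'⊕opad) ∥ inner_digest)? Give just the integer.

Key is 128 ≤ 128 bytes, zero-padded: |K'| = 128.
Outer input = (K'⊕opad) ∥ H(inner) → 128 + 64 = 192 bytes.

192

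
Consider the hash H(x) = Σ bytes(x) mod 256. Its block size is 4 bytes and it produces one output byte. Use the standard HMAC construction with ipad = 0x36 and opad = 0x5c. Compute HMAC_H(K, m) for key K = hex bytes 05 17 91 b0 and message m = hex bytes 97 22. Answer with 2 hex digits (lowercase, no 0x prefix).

Key hex bytes 05 17 91 b0 is exactly B = 4 bytes: K' = 05 17 91 b0.
K' ⊕ ipad = 33 21 a7 86.  K' ⊕ opad = 59 4b cd ec.
Inner input = (K'⊕ipad) ∥ m = 33 21 a7 86 ∥ 97 22.
Inner hash: sum = 51+33+167+134+151+34 = 570; mod 256 = 58 → 3a.
Outer input = (K'⊕opad) ∥ inner = 59 4b cd ec ∥ 3a.
Outer hash (tag): sum = 89+75+205+236+58 = 663; mod 256 = 151 → 97.

97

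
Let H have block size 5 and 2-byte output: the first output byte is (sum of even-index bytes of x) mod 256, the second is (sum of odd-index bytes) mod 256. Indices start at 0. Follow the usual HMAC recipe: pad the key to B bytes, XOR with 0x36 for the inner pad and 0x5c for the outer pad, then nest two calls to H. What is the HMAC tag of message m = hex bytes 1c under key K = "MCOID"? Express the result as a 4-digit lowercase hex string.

Key "MCOID" = 4d 43 4f 49 44 is exactly B = 5 bytes: K' = 4d 43 4f 49 44.
K' ⊕ ipad = 7b 75 79 7f 72.  K' ⊕ opad = 11 1f 13 15 18.
Inner input = (K'⊕ipad) ∥ m = 7b 75 79 7f 72 ∥ 1c.
Inner hash: even-index sum = 358 mod 256 = 102; odd-index sum = 272 mod 256 = 16 → 66 10.
Outer input = (K'⊕opad) ∥ inner = 11 1f 13 15 18 ∥ 66 10.
Outer hash (tag): even-index sum = 76 mod 256 = 76; odd-index sum = 154 mod 256 = 154 → 4c 9a.

4c9a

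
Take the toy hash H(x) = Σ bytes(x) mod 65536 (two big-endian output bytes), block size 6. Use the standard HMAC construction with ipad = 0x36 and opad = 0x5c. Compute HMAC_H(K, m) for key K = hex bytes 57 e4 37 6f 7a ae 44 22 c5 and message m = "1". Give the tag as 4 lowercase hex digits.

Key hex bytes 57 e4 37 6f 7a ae 44 22 c5 is 9 bytes > B = 6, so hash it first: H(key) = 04 34, then zero-pad to 6 bytes: K' = 04 34 00 00 00 00.
K' ⊕ ipad = 32 02 36 36 36 36.  K' ⊕ opad = 58 68 5c 5c 5c 5c.
Inner input = (K'⊕ipad) ∥ m = 32 02 36 36 36 36 ∥ 31.
Inner hash: sum = 50+2+54+54+54+54+49 = 317 → 01 3d.
Outer input = (K'⊕opad) ∥ inner = 58 68 5c 5c 5c 5c ∥ 01 3d.
Outer hash (tag): sum = 88+104+92+92+92+92+1+61 = 622 → 02 6e.

026e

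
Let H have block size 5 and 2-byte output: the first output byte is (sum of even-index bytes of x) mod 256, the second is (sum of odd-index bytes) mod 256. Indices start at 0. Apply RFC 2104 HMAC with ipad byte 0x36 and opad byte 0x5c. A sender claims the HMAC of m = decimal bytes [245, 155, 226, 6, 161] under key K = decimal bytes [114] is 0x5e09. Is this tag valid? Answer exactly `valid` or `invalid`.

invalid

Key decimal bytes [114] = 72 is 1 byte ≤ B = 5; zero-pad to 5 bytes: K' = 72 00 00 00 00.
K' ⊕ ipad = 44 36 36 36 36; K' ⊕ opad = 2e 5c 5c 5c 5c.
Inner hash: even-index sum = 337 mod 256 = 81; odd-index sum = 740 mod 256 = 228 → 51 e4.
Outer hash (recomputed tag): even-index sum = 458 mod 256 = 202; odd-index sum = 265 mod 256 = 9 → ca 09.
Recomputed tag = ca09; claimed = 5e09 → mismatch.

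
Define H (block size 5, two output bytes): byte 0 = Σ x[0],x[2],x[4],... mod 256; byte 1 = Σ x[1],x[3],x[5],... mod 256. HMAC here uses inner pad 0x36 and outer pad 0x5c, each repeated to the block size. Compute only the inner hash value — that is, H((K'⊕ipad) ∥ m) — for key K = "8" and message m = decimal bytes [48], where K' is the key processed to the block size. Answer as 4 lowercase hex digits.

Key "8" = 38 is 1 byte ≤ B = 5; zero-pad to 5 bytes: K' = 38 00 00 00 00.
K' ⊕ ipad = 0e 36 36 36 36.
Inner input = 0e 36 36 36 36 ∥ 30.
Inner hash: even-index sum = 122 mod 256 = 122; odd-index sum = 156 mod 256 = 156 → 7a 9c.

7a9c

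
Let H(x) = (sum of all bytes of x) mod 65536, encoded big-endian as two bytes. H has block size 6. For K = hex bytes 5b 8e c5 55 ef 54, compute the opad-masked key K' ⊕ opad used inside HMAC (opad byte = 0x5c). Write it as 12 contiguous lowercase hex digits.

Key hex bytes 5b 8e c5 55 ef 54 is exactly B = 6 bytes: K' = 5b 8e c5 55 ef 54.
XOR each byte with 0x5c: 5b⊕5c=07, 8e⊕5c=d2, c5⊕5c=99, 55⊕5c=09, ef⊕5c=b3, 54⊕5c=08.

07d29909b308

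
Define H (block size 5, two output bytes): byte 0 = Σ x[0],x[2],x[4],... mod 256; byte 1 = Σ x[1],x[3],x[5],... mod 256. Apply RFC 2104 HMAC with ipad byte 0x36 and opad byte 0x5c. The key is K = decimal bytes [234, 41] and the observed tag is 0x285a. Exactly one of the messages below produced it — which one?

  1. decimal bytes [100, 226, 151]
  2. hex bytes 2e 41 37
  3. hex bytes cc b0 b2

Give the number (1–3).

2

Key decimal bytes [234, 41] = ea 29 is 2 bytes ≤ B = 5; zero-pad to 5 bytes: K' = ea 29 00 00 00.
K' ⊕ ipad = dc 1f 36 36 36; K' ⊕ opad = b6 75 5c 5c 5c.
m1: inner = H(dc 1f 36 36 36 64 e2 97) = 2a 50; tag = H(b6 75 5c 5c 5c 2a 50) = befb
m2: inner = H(dc 1f 36 36 36 2e 41 37) = 89 ba; tag = H(b6 75 5c 5c 5c 89 ba) = 285a ← matches
m3: inner = H(dc 1f 36 36 36 cc b0 b2) = f8 d3; tag = H(b6 75 5c 5c 5c f8 d3) = 41c9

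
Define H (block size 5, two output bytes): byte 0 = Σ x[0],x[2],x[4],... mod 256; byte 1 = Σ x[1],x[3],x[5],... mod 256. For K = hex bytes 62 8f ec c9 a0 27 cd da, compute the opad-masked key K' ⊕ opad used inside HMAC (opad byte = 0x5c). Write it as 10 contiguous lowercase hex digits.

e7055c5c5c

Key hex bytes 62 8f ec c9 a0 27 cd da is 8 bytes > B = 5, so hash it first: H(key) = bb 59, then zero-pad to 5 bytes: K' = bb 59 00 00 00.
XOR each byte with 0x5c: bb⊕5c=e7, 59⊕5c=05, 00⊕5c=5c, 00⊕5c=5c, 00⊕5c=5c.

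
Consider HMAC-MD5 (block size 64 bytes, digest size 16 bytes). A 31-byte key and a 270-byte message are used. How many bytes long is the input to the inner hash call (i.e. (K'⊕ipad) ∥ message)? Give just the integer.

334

Key is 31 ≤ 64 bytes, zero-padded: |K'| = 64.
Inner input = (K'⊕ipad) ∥ m → 64 + 270 = 334 bytes.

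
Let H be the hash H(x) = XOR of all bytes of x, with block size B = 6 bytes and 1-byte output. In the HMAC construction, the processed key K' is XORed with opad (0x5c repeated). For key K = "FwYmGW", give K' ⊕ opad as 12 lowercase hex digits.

1a2b05311b0b

Key "FwYmGW" = 46 77 59 6d 47 57 is exactly B = 6 bytes: K' = 46 77 59 6d 47 57.
XOR each byte with 0x5c: 46⊕5c=1a, 77⊕5c=2b, 59⊕5c=05, 6d⊕5c=31, 47⊕5c=1b, 57⊕5c=0b.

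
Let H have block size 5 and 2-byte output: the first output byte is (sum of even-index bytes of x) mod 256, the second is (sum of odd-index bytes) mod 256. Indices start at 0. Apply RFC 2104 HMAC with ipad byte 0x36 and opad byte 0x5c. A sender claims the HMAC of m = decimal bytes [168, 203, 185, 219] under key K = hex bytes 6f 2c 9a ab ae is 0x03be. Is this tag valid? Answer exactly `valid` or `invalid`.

invalid

Key hex bytes 6f 2c 9a ab ae is exactly B = 5 bytes: K' = 6f 2c 9a ab ae.
K' ⊕ ipad = 59 1a ac 9d 98; K' ⊕ opad = 33 70 c6 f7 f2.
Inner hash: even-index sum = 835 mod 256 = 67; odd-index sum = 536 mod 256 = 24 → 43 18.
Outer hash (recomputed tag): even-index sum = 515 mod 256 = 3; odd-index sum = 426 mod 256 = 170 → 03 aa.
Recomputed tag = 03aa; claimed = 03be → mismatch.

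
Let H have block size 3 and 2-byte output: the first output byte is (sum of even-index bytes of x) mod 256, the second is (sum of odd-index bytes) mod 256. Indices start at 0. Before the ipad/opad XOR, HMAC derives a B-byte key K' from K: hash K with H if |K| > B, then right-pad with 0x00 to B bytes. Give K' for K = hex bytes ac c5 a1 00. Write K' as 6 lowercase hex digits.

4dc500

|K| = 4 > B = 3, so first hash the key.
H(K): even-index sum = 333 mod 256 = 77; odd-index sum = 197 mod 256 = 197 → 4d c5.
Zero-pad H(K) = 4d c5 to 3 bytes: K' = 4d c5 00.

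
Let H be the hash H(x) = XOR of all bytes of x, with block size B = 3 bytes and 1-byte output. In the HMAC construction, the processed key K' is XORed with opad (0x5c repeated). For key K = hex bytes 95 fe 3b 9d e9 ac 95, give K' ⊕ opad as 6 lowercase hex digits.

Key hex bytes 95 fe 3b 9d e9 ac 95 is 7 bytes > B = 3, so hash it first: H(key) = 1d, then zero-pad to 3 bytes: K' = 1d 00 00.
XOR each byte with 0x5c: 1d⊕5c=41, 00⊕5c=5c, 00⊕5c=5c.

415c5c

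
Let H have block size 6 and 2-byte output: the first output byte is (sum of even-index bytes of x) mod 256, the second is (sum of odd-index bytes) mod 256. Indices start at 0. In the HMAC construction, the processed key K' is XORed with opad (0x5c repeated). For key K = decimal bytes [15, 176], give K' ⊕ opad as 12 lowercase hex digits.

53ec5c5c5c5c

Key decimal bytes [15, 176] = 0f b0 is 2 bytes ≤ B = 6; zero-pad to 6 bytes: K' = 0f b0 00 00 00 00.
XOR each byte with 0x5c: 0f⊕5c=53, b0⊕5c=ec, 00⊕5c=5c, 00⊕5c=5c, 00⊕5c=5c, 00⊕5c=5c.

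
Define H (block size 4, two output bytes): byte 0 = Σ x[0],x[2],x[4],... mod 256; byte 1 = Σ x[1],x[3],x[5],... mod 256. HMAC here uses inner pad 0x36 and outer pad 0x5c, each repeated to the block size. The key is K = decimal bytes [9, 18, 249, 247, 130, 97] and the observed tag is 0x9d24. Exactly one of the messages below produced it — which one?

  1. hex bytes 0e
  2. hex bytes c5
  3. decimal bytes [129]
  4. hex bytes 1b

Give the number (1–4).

Key decimal bytes [9, 18, 249, 247, 130, 97] = 09 12 f9 f7 82 61 is 6 bytes > B = 4, so hash it first: H(key) = 84 6a, then zero-pad to 4 bytes: K' = 84 6a 00 00.
K' ⊕ ipad = b2 5c 36 36; K' ⊕ opad = d8 36 5c 5c.
m1: inner = H(b2 5c 36 36 0e) = f6 92; tag = H(d8 36 5c 5c f6 92) = 2a24
m2: inner = H(b2 5c 36 36 c5) = ad 92; tag = H(d8 36 5c 5c ad 92) = e124
m3: inner = H(b2 5c 36 36 81) = 69 92; tag = H(d8 36 5c 5c 69 92) = 9d24 ← matches
m4: inner = H(b2 5c 36 36 1b) = 03 92; tag = H(d8 36 5c 5c 03 92) = 3724

3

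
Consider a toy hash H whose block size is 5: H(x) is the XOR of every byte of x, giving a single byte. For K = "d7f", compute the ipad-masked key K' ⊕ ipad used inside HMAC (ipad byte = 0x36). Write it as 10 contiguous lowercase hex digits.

Key "d7f" = 64 37 66 is 3 bytes ≤ B = 5; zero-pad to 5 bytes: K' = 64 37 66 00 00.
XOR each byte with 0x36: 64⊕36=52, 37⊕36=01, 66⊕36=50, 00⊕36=36, 00⊕36=36.

5201503636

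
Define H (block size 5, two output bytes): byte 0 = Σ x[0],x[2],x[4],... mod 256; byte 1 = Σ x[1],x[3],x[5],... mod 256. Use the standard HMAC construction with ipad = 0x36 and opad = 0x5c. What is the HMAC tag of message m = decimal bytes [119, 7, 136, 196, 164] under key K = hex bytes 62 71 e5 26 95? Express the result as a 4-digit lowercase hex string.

ba3c

Key hex bytes 62 71 e5 26 95 is exactly B = 5 bytes: K' = 62 71 e5 26 95.
K' ⊕ ipad = 54 47 d3 10 a3.  K' ⊕ opad = 3e 2d b9 7a c9.
Inner input = (K'⊕ipad) ∥ m = 54 47 d3 10 a3 ∥ 77 07 88 c4 a4.
Inner hash: even-index sum = 661 mod 256 = 149; odd-index sum = 506 mod 256 = 250 → 95 fa.
Outer input = (K'⊕opad) ∥ inner = 3e 2d b9 7a c9 ∥ 95 fa.
Outer hash (tag): even-index sum = 698 mod 256 = 186; odd-index sum = 316 mod 256 = 60 → ba 3c.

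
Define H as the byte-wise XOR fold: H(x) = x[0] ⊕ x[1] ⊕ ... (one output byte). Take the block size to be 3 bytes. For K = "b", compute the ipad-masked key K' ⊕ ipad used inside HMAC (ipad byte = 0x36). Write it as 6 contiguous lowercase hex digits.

Key "b" = 62 is 1 byte ≤ B = 3; zero-pad to 3 bytes: K' = 62 00 00.
XOR each byte with 0x36: 62⊕36=54, 00⊕36=36, 00⊕36=36.

543636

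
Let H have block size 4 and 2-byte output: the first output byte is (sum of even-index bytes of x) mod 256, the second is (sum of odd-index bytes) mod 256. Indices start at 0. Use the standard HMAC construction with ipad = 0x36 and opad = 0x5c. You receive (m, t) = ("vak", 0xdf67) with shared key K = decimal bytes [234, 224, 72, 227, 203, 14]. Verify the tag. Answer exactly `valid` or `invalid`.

valid

Key decimal bytes [234, 224, 72, 227, 203, 14] = ea e0 48 e3 cb 0e is 6 bytes > B = 4, so hash it first: H(key) = fd d1, then zero-pad to 4 bytes: K' = fd d1 00 00.
K' ⊕ ipad = cb e7 36 36; K' ⊕ opad = a1 8d 5c 5c.
Inner hash: even-index sum = 482 mod 256 = 226; odd-index sum = 382 mod 256 = 126 → e2 7e.
Outer hash (recomputed tag): even-index sum = 479 mod 256 = 223; odd-index sum = 359 mod 256 = 103 → df 67.
Recomputed tag = df67; claimed = df67 → match.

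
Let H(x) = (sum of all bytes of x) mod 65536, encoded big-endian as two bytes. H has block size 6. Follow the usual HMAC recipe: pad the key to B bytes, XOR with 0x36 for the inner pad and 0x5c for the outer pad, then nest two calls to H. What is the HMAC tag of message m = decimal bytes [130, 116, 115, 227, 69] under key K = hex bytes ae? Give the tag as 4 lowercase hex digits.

02f9

Key hex bytes ae is 1 byte ≤ B = 6; zero-pad to 6 bytes: K' = ae 00 00 00 00 00.
K' ⊕ ipad = 98 36 36 36 36 36.  K' ⊕ opad = f2 5c 5c 5c 5c 5c.
Inner input = (K'⊕ipad) ∥ m = 98 36 36 36 36 36 ∥ 82 74 73 e3 45.
Inner hash: sum = 152+54+54+54+54+54+130+116+115+227+69 = 1079 → 04 37.
Outer input = (K'⊕opad) ∥ inner = f2 5c 5c 5c 5c 5c ∥ 04 37.
Outer hash (tag): sum = 242+92+92+92+92+92+4+55 = 761 → 02 f9.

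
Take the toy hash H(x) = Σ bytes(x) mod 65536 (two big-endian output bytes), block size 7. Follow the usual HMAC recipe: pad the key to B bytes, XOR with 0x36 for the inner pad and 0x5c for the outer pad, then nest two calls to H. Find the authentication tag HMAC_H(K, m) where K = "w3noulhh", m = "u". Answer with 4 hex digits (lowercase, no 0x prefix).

0356

Key "w3noulhh" = 77 33 6e 6f 75 6c 68 68 is 8 bytes > B = 7, so hash it first: H(key) = 03 38, then zero-pad to 7 bytes: K' = 03 38 00 00 00 00 00.
K' ⊕ ipad = 35 0e 36 36 36 36 36.  K' ⊕ opad = 5f 64 5c 5c 5c 5c 5c.
Inner input = (K'⊕ipad) ∥ m = 35 0e 36 36 36 36 36 ∥ 75.
Inner hash: sum = 53+14+54+54+54+54+54+117 = 454 → 01 c6.
Outer input = (K'⊕opad) ∥ inner = 5f 64 5c 5c 5c 5c 5c ∥ 01 c6.
Outer hash (tag): sum = 95+100+92+92+92+92+92+1+198 = 854 → 03 56.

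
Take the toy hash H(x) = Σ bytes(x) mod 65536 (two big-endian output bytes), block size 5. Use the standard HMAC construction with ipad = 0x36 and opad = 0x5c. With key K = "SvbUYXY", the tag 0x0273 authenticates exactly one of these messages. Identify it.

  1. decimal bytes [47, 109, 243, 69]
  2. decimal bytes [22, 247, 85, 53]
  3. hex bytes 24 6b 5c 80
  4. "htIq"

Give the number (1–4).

4

Key "SvbUYXY" = 53 76 62 55 59 58 59 is 7 bytes > B = 5, so hash it first: H(key) = 02 8a, then zero-pad to 5 bytes: K' = 02 8a 00 00 00.
K' ⊕ ipad = 34 bc 36 36 36; K' ⊕ opad = 5e d6 5c 5c 5c.
m1: inner = H(34 bc 36 36 36 2f 6d f3 45) = 03 66; tag = H(5e d6 5c 5c 5c 03 66) = 02b1
m2: inner = H(34 bc 36 36 36 16 f7 55 35) = 03 29; tag = H(5e d6 5c 5c 5c 03 29) = 0274
m3: inner = H(34 bc 36 36 36 24 6b 5c 80) = 02 fd; tag = H(5e d6 5c 5c 5c 02 fd) = 0347
m4: inner = H(34 bc 36 36 36 68 74 49 71) = 03 28; tag = H(5e d6 5c 5c 5c 03 28) = 0273 ← matches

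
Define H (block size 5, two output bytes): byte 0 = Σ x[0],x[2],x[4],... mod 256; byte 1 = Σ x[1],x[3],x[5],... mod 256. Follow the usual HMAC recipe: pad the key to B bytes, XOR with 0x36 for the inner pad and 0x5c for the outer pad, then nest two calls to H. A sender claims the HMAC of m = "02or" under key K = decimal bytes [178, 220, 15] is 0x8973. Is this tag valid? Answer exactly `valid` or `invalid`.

invalid

Key decimal bytes [178, 220, 15] = b2 dc 0f is 3 bytes ≤ B = 5; zero-pad to 5 bytes: K' = b2 dc 0f 00 00.
K' ⊕ ipad = 84 ea 39 36 36; K' ⊕ opad = ee 80 53 5c 5c.
Inner hash: even-index sum = 407 mod 256 = 151; odd-index sum = 447 mod 256 = 191 → 97 bf.
Outer hash (recomputed tag): even-index sum = 604 mod 256 = 92; odd-index sum = 371 mod 256 = 115 → 5c 73.
Recomputed tag = 5c73; claimed = 8973 → mismatch.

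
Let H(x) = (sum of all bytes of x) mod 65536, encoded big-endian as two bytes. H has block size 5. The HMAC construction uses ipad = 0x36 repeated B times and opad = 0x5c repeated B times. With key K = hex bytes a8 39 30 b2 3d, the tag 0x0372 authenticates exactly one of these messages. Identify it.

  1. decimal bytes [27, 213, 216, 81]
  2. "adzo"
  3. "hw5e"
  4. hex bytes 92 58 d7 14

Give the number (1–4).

1

Key hex bytes a8 39 30 b2 3d is exactly B = 5 bytes: K' = a8 39 30 b2 3d.
K' ⊕ ipad = 9e 0f 06 84 0b; K' ⊕ opad = f4 65 6c ee 61.
m1: inner = H(9e 0f 06 84 0b 1b d5 d8 51) = 03 5b; tag = H(f4 65 6c ee 61 03 5b) = 0372 ← matches
m2: inner = H(9e 0f 06 84 0b 61 64 7a 6f) = 02 f0; tag = H(f4 65 6c ee 61 02 f0) = 0406
m3: inner = H(9e 0f 06 84 0b 68 77 35 65) = 02 bb; tag = H(f4 65 6c ee 61 02 bb) = 03d1
m4: inner = H(9e 0f 06 84 0b 92 58 d7 14) = 03 17; tag = H(f4 65 6c ee 61 03 17) = 032e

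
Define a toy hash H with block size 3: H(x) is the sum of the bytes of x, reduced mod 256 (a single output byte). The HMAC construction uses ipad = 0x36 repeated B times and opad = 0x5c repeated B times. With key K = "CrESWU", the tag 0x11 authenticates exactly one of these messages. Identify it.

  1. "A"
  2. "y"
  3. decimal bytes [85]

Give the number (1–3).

Key "CrESWU" = 43 72 45 53 57 55 is 6 bytes > B = 3, so hash it first: H(key) = f9, then zero-pad to 3 bytes: K' = f9 00 00.
K' ⊕ ipad = cf 36 36; K' ⊕ opad = a5 5c 5c.
m1: inner = H(cf 36 36 41) = 7c; tag = H(a5 5c 5c 7c) = d9
m2: inner = H(cf 36 36 79) = b4; tag = H(a5 5c 5c b4) = 11 ← matches
m3: inner = H(cf 36 36 55) = 90; tag = H(a5 5c 5c 90) = ed

2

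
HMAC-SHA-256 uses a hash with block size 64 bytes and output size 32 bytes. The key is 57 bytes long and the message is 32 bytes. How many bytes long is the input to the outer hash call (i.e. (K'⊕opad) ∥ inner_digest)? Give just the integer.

Key is 57 ≤ 64 bytes, zero-padded: |K'| = 64.
Outer input = (K'⊕opad) ∥ H(inner) → 64 + 32 = 96 bytes.

96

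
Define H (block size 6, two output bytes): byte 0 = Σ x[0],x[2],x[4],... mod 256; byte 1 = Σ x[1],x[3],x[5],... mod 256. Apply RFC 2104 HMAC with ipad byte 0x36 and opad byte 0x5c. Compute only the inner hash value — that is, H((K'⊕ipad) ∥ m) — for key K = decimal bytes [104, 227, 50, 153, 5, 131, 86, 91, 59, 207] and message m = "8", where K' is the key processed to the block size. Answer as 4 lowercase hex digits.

Key decimal bytes [104, 227, 50, 153, 5, 131, 86, 91, 59, 207] = 68 e3 32 99 05 83 56 5b 3b cf is 10 bytes > B = 6, so hash it first: H(key) = 30 29, then zero-pad to 6 bytes: K' = 30 29 00 00 00 00.
K' ⊕ ipad = 06 1f 36 36 36 36.
Inner input = 06 1f 36 36 36 36 ∥ 38.
Inner hash: even-index sum = 170 mod 256 = 170; odd-index sum = 139 mod 256 = 139 → aa 8b.

aa8b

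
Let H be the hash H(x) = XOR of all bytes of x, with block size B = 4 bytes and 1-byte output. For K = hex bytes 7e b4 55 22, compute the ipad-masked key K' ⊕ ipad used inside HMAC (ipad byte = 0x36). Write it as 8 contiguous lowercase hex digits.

Key hex bytes 7e b4 55 22 is exactly B = 4 bytes: K' = 7e b4 55 22.
XOR each byte with 0x36: 7e⊕36=48, b4⊕36=82, 55⊕36=63, 22⊕36=14.

48826314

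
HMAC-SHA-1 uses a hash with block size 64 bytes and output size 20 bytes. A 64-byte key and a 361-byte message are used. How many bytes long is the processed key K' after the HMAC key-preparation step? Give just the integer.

Key is 64 ≤ 64 bytes, zero-padded: |K'| = 64.

64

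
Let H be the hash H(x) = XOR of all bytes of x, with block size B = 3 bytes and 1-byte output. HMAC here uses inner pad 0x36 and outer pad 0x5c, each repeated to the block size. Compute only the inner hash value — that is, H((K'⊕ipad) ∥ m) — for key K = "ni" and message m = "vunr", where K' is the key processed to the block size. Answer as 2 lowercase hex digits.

2e

Key "ni" = 6e 69 is 2 bytes ≤ B = 3; zero-pad to 3 bytes: K' = 6e 69 00.
K' ⊕ ipad = 58 5f 36.
Inner input = 58 5f 36 ∥ 76 75 6e 72.
Inner hash: XOR 58⊕5f⊕36⊕76⊕75⊕6e⊕72 = 2e.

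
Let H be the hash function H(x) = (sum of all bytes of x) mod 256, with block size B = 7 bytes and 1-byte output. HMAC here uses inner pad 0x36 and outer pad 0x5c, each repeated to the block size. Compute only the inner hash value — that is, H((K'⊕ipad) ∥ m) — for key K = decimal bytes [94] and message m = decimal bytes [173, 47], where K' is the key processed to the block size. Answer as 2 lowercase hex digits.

Key decimal bytes [94] = 5e is 1 byte ≤ B = 7; zero-pad to 7 bytes: K' = 5e 00 00 00 00 00 00.
K' ⊕ ipad = 68 36 36 36 36 36 36.
Inner input = 68 36 36 36 36 36 36 ∥ ad 2f.
Inner hash: sum = 104+54+54+54+54+54+54+173+47 = 648; mod 256 = 136 → 88.

88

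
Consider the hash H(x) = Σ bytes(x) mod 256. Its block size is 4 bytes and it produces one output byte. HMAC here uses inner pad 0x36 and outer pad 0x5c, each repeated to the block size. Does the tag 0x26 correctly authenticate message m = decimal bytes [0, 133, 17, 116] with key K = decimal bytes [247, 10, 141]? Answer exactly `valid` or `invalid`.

valid

Key decimal bytes [247, 10, 141] = f7 0a 8d is 3 bytes ≤ B = 4; zero-pad to 4 bytes: K' = f7 0a 8d 00.
K' ⊕ ipad = c1 3c bb 36; K' ⊕ opad = ab 56 d1 5c.
Inner hash: sum = 193+60+187+54+0+133+17+116 = 760; mod 256 = 248 → f8.
Outer hash (recomputed tag): sum = 171+86+209+92+248 = 806; mod 256 = 38 → 26.
Recomputed tag = 26; claimed = 26 → match.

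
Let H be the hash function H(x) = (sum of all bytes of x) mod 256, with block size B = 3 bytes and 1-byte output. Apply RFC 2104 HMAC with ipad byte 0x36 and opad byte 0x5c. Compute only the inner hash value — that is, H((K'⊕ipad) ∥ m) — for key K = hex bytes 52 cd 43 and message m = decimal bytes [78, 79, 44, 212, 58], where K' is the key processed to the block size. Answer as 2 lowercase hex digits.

Key hex bytes 52 cd 43 is exactly B = 3 bytes: K' = 52 cd 43.
K' ⊕ ipad = 64 fb 75.
Inner input = 64 fb 75 ∥ 4e 4f 2c d4 3a.
Inner hash: sum = 100+251+117+78+79+44+212+58 = 939; mod 256 = 171 → ab.

ab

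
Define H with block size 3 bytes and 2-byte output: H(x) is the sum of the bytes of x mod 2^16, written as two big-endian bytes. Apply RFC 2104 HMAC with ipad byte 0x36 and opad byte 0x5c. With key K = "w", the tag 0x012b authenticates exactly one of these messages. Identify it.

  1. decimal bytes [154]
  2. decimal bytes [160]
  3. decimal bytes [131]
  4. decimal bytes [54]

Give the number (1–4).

1

Key "w" = 77 is 1 byte ≤ B = 3; zero-pad to 3 bytes: K' = 77 00 00.
K' ⊕ ipad = 41 36 36; K' ⊕ opad = 2b 5c 5c.
m1: inner = H(41 36 36 9a) = 01 47; tag = H(2b 5c 5c 01 47) = 012b ← matches
m2: inner = H(41 36 36 a0) = 01 4d; tag = H(2b 5c 5c 01 4d) = 0131
m3: inner = H(41 36 36 83) = 01 30; tag = H(2b 5c 5c 01 30) = 0114
m4: inner = H(41 36 36 36) = 00 e3; tag = H(2b 5c 5c 00 e3) = 01c6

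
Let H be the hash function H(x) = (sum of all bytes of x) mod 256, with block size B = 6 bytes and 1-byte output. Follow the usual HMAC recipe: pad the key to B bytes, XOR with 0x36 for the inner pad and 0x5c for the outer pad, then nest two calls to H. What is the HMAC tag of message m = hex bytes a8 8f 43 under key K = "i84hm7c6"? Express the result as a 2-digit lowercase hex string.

c6

Key "i84hm7c6" = 69 38 34 68 6d 37 63 36 is 8 bytes > B = 6, so hash it first: H(key) = 7a, then zero-pad to 6 bytes: K' = 7a 00 00 00 00 00.
K' ⊕ ipad = 4c 36 36 36 36 36.  K' ⊕ opad = 26 5c 5c 5c 5c 5c.
Inner input = (K'⊕ipad) ∥ m = 4c 36 36 36 36 36 ∥ a8 8f 43.
Inner hash: sum = 76+54+54+54+54+54+168+143+67 = 724; mod 256 = 212 → d4.
Outer input = (K'⊕opad) ∥ inner = 26 5c 5c 5c 5c 5c ∥ d4.
Outer hash (tag): sum = 38+92+92+92+92+92+212 = 710; mod 256 = 198 → c6.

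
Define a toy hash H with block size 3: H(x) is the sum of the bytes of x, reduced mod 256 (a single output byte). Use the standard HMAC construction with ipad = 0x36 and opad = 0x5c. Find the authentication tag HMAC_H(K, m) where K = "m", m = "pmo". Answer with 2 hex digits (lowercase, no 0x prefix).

fc

Key "m" = 6d is 1 byte ≤ B = 3; zero-pad to 3 bytes: K' = 6d 00 00.
K' ⊕ ipad = 5b 36 36.  K' ⊕ opad = 31 5c 5c.
Inner input = (K'⊕ipad) ∥ m = 5b 36 36 ∥ 70 6d 6f.
Inner hash: sum = 91+54+54+112+109+111 = 531; mod 256 = 19 → 13.
Outer input = (K'⊕opad) ∥ inner = 31 5c 5c ∥ 13.
Outer hash (tag): sum = 49+92+92+19 = 252 → fc.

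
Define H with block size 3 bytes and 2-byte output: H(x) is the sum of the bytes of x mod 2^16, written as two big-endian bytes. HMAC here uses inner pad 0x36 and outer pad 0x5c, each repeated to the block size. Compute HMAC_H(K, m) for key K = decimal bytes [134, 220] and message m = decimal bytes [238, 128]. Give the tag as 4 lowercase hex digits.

Key decimal bytes [134, 220] = 86 dc is 2 bytes ≤ B = 3; zero-pad to 3 bytes: K' = 86 dc 00.
K' ⊕ ipad = b0 ea 36.  K' ⊕ opad = da 80 5c.
Inner input = (K'⊕ipad) ∥ m = b0 ea 36 ∥ ee 80.
Inner hash: sum = 176+234+54+238+128 = 830 → 03 3e.
Outer input = (K'⊕opad) ∥ inner = da 80 5c ∥ 03 3e.
Outer hash (tag): sum = 218+128+92+3+62 = 503 → 01 f7.

01f7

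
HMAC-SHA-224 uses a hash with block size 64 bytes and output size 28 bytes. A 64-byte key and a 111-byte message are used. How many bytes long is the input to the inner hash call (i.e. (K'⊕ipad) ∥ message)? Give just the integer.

175

Key is 64 ≤ 64 bytes, zero-padded: |K'| = 64.
Inner input = (K'⊕ipad) ∥ m → 64 + 111 = 175 bytes.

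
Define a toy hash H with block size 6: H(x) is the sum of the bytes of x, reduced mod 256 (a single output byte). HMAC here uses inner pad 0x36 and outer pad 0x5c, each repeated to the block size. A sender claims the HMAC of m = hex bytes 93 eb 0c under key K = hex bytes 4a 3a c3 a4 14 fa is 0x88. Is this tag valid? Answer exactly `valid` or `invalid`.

valid

Key hex bytes 4a 3a c3 a4 14 fa is exactly B = 6 bytes: K' = 4a 3a c3 a4 14 fa.
K' ⊕ ipad = 7c 0c f5 92 22 cc; K' ⊕ opad = 16 66 9f f8 48 a6.
Inner hash: sum = 124+12+245+146+34+204+147+235+12 = 1159; mod 256 = 135 → 87.
Outer hash (recomputed tag): sum = 22+102+159+248+72+166+135 = 904; mod 256 = 136 → 88.
Recomputed tag = 88; claimed = 88 → match.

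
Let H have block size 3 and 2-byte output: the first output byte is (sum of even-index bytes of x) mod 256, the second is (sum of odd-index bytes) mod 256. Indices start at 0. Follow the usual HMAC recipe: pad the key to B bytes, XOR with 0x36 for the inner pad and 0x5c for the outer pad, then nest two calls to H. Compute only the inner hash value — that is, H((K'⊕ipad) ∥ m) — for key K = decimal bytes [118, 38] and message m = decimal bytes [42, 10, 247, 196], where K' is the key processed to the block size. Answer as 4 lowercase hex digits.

4431

Key decimal bytes [118, 38] = 76 26 is 2 bytes ≤ B = 3; zero-pad to 3 bytes: K' = 76 26 00.
K' ⊕ ipad = 40 10 36.
Inner input = 40 10 36 ∥ 2a 0a f7 c4.
Inner hash: even-index sum = 324 mod 256 = 68; odd-index sum = 305 mod 256 = 49 → 44 31.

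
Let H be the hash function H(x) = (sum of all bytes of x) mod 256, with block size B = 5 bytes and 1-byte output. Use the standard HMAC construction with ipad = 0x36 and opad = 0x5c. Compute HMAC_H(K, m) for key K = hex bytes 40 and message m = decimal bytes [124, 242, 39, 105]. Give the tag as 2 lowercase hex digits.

d8

Key hex bytes 40 is 1 byte ≤ B = 5; zero-pad to 5 bytes: K' = 40 00 00 00 00.
K' ⊕ ipad = 76 36 36 36 36.  K' ⊕ opad = 1c 5c 5c 5c 5c.
Inner input = (K'⊕ipad) ∥ m = 76 36 36 36 36 ∥ 7c f2 27 69.
Inner hash: sum = 118+54+54+54+54+124+242+39+105 = 844; mod 256 = 76 → 4c.
Outer input = (K'⊕opad) ∥ inner = 1c 5c 5c 5c 5c ∥ 4c.
Outer hash (tag): sum = 28+92+92+92+92+76 = 472; mod 256 = 216 → d8.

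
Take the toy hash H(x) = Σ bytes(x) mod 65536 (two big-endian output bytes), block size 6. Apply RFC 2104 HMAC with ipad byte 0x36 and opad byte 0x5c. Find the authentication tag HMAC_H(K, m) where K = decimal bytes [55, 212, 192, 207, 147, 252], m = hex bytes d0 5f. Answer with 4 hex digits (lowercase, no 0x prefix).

0406

Key decimal bytes [55, 212, 192, 207, 147, 252] = 37 d4 c0 cf 93 fc is exactly B = 6 bytes: K' = 37 d4 c0 cf 93 fc.
K' ⊕ ipad = 01 e2 f6 f9 a5 ca.  K' ⊕ opad = 6b 88 9c 93 cf a0.
Inner input = (K'⊕ipad) ∥ m = 01 e2 f6 f9 a5 ca ∥ d0 5f.
Inner hash: sum = 1+226+246+249+165+202+208+95 = 1392 → 05 70.
Outer input = (K'⊕opad) ∥ inner = 6b 88 9c 93 cf a0 ∥ 05 70.
Outer hash (tag): sum = 107+136+156+147+207+160+5+112 = 1030 → 04 06.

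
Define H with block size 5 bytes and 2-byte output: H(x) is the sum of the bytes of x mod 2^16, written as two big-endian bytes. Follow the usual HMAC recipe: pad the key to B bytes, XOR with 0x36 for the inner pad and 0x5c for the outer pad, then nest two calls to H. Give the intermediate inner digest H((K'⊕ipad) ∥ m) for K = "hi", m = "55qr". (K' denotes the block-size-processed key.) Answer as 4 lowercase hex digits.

02ac

Key "hi" = 68 69 is 2 bytes ≤ B = 5; zero-pad to 5 bytes: K' = 68 69 00 00 00.
K' ⊕ ipad = 5e 5f 36 36 36.
Inner input = 5e 5f 36 36 36 ∥ 35 35 71 72.
Inner hash: sum = 94+95+54+54+54+53+53+113+114 = 684 → 02 ac.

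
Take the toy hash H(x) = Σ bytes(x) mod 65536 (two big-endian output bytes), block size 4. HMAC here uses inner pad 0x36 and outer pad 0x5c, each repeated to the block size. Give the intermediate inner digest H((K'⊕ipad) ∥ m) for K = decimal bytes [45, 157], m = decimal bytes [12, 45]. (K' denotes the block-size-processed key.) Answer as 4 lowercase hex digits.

Key decimal bytes [45, 157] = 2d 9d is 2 bytes ≤ B = 4; zero-pad to 4 bytes: K' = 2d 9d 00 00.
K' ⊕ ipad = 1b ab 36 36.
Inner input = 1b ab 36 36 ∥ 0c 2d.
Inner hash: sum = 27+171+54+54+12+45 = 363 → 01 6b.

016b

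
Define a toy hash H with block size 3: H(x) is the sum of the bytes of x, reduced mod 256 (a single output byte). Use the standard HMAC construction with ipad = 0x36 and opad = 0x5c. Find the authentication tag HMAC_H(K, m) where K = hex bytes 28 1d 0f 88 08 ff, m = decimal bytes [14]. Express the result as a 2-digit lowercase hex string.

Key hex bytes 28 1d 0f 88 08 ff is 6 bytes > B = 3, so hash it first: H(key) = e3, then zero-pad to 3 bytes: K' = e3 00 00.
K' ⊕ ipad = d5 36 36.  K' ⊕ opad = bf 5c 5c.
Inner input = (K'⊕ipad) ∥ m = d5 36 36 ∥ 0e.
Inner hash: sum = 213+54+54+14 = 335; mod 256 = 79 → 4f.
Outer input = (K'⊕opad) ∥ inner = bf 5c 5c ∥ 4f.
Outer hash (tag): sum = 191+92+92+79 = 454; mod 256 = 198 → c6.

c6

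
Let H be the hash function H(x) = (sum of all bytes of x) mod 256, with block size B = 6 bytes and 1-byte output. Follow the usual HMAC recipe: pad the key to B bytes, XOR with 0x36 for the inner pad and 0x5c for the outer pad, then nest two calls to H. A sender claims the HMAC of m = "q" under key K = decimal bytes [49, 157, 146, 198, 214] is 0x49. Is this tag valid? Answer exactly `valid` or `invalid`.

Key decimal bytes [49, 157, 146, 198, 214] = 31 9d 92 c6 d6 is 5 bytes ≤ B = 6; zero-pad to 6 bytes: K' = 31 9d 92 c6 d6 00.
K' ⊕ ipad = 07 ab a4 f0 e0 36; K' ⊕ opad = 6d c1 ce 9a 8a 5c.
Inner hash: sum = 7+171+164+240+224+54+113 = 973; mod 256 = 205 → cd.
Outer hash (recomputed tag): sum = 109+193+206+154+138+92+205 = 1097; mod 256 = 73 → 49.
Recomputed tag = 49; claimed = 49 → match.

valid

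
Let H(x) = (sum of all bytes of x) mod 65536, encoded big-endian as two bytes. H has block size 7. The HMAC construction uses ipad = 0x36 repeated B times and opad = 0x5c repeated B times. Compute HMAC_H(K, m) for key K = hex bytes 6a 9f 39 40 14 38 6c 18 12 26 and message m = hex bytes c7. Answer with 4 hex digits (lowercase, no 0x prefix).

03c7

Key hex bytes 6a 9f 39 40 14 38 6c 18 12 26 is 10 bytes > B = 7, so hash it first: H(key) = 02 8a, then zero-pad to 7 bytes: K' = 02 8a 00 00 00 00 00.
K' ⊕ ipad = 34 bc 36 36 36 36 36.  K' ⊕ opad = 5e d6 5c 5c 5c 5c 5c.
Inner input = (K'⊕ipad) ∥ m = 34 bc 36 36 36 36 36 ∥ c7.
Inner hash: sum = 52+188+54+54+54+54+54+199 = 709 → 02 c5.
Outer input = (K'⊕opad) ∥ inner = 5e d6 5c 5c 5c 5c 5c ∥ 02 c5.
Outer hash (tag): sum = 94+214+92+92+92+92+92+2+197 = 967 → 03 c7.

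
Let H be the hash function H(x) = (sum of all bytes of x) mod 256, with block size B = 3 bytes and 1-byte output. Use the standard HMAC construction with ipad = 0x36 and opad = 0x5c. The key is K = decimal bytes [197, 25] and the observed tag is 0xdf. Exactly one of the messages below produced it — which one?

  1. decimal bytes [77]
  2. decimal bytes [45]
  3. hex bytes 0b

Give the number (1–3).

1

Key decimal bytes [197, 25] = c5 19 is 2 bytes ≤ B = 3; zero-pad to 3 bytes: K' = c5 19 00.
K' ⊕ ipad = f3 2f 36; K' ⊕ opad = 99 45 5c.
m1: inner = H(f3 2f 36 4d) = a5; tag = H(99 45 5c a5) = df ← matches
m2: inner = H(f3 2f 36 2d) = 85; tag = H(99 45 5c 85) = bf
m3: inner = H(f3 2f 36 0b) = 63; tag = H(99 45 5c 63) = 9d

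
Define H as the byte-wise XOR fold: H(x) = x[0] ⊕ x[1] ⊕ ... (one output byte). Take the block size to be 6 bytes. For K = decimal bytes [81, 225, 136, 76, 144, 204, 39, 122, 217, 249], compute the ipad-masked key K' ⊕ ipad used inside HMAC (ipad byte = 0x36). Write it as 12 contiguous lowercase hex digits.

633636363636

Key decimal bytes [81, 225, 136, 76, 144, 204, 39, 122, 217, 249] = 51 e1 88 4c 90 cc 27 7a d9 f9 is 10 bytes > B = 6, so hash it first: H(key) = 55, then zero-pad to 6 bytes: K' = 55 00 00 00 00 00.
XOR each byte with 0x36: 55⊕36=63, 00⊕36=36, 00⊕36=36, 00⊕36=36, 00⊕36=36, 00⊕36=36.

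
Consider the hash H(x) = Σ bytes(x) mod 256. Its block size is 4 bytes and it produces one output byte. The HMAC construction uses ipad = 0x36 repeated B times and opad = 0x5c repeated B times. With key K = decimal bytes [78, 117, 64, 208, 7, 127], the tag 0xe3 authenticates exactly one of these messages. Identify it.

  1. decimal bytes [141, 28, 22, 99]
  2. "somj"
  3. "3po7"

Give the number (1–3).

Key decimal bytes [78, 117, 64, 208, 7, 127] = 4e 75 40 d0 07 7f is 6 bytes > B = 4, so hash it first: H(key) = 59, then zero-pad to 4 bytes: K' = 59 00 00 00.
K' ⊕ ipad = 6f 36 36 36; K' ⊕ opad = 05 5c 5c 5c.
m1: inner = H(6f 36 36 36 8d 1c 16 63) = 33; tag = H(05 5c 5c 5c 33) = 4c
m2: inner = H(6f 36 36 36 73 6f 6d 6a) = ca; tag = H(05 5c 5c 5c ca) = e3 ← matches
m3: inner = H(6f 36 36 36 33 70 6f 37) = 5a; tag = H(05 5c 5c 5c 5a) = 73

2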